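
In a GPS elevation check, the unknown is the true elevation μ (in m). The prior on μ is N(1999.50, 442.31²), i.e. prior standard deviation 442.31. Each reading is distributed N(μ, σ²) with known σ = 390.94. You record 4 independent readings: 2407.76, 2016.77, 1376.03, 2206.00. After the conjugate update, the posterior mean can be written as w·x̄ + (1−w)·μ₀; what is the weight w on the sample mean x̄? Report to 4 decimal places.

For Normal data with known variance σ², a Normal(μ₀, σ₀²) prior on μ is conjugate. Posterior precision = 1/σ₀² + n/σ²; posterior mean is the precision-weighted average of μ₀ and x̄.
σ₀² = 442.31² = 195638.1361, σ² = 390.94² = 152834.0836. Prior precision 1/σ₀² = 1/195638.1361; data precision n/σ² = 4/152834.0836.
w = (n/σ²)/(1/σ₀² + n/σ²) = n·σ₀²/(σ² + n·σ₀²) = 4·195638.1361/(152834.0836 + 4·195638.1361) = 782552.5444/935386.628 = 0.8366.

0.8366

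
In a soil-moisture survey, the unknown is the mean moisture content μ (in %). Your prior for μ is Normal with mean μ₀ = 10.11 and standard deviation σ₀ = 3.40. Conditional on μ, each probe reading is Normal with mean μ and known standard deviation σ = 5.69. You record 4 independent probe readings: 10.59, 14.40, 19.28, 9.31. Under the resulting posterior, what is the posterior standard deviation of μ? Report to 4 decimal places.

2.1819

For Normal data with known variance σ², a Normal(μ₀, σ₀²) prior on μ is conjugate. Posterior precision = 1/σ₀² + n/σ²; posterior mean is the precision-weighted average of μ₀ and x̄.
σ₀² = 3.40² = 11.56, σ² = 5.69² = 32.3761; σ² + n·σ₀² = 32.3761 + 4·11.56 = 78.6161.
Posterior precision = 1/σ₀² + n/σ² = 1/11.56 + 4/32.3761 = (σ² + n·σ₀²)/(σ₀²σ²) = 78.6161/(11.56·32.3761); posterior variance σₙ² = σ₀²σ²/(σ² + n·σ₀²) = 11.56·32.3761/78.6161 = 4.760701.
Posterior SD = √σₙ² = √(11.56·32.3761/78.6161) = 2.1819.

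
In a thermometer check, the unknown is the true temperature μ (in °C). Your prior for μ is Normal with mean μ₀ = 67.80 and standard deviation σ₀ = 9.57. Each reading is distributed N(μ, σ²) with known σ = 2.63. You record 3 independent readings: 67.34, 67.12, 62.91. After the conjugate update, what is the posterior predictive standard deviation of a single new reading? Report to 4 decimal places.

For Normal data with known variance σ², a Normal(μ₀, σ₀²) prior on μ is conjugate. Posterior precision = 1/σ₀² + n/σ²; posterior mean is the precision-weighted average of μ₀ and x̄.
σ₀² = 9.57² = 91.5849, σ² = 2.63² = 6.9169; σ² + n·σ₀² = 6.9169 + 3·91.5849 = 281.6716.
Posterior precision = 1/σ₀² + n/σ² = 1/91.5849 + 3/6.9169 = (σ² + n·σ₀²)/(σ₀²σ²) = 281.6716/(91.5849·6.9169); posterior variance σₙ² = σ₀²σ²/(σ² + n·σ₀²) = 91.5849·6.9169/281.6716 = 2.249015.
Predictive variance for one new observation = σₙ² + σ² = 91.5849·6.9169/281.6716 + 6.9169 = σ²·(σ₀² + 281.6716)/281.6716 = 6.9169·373.2565/281.6716 = 9.165915; SD = √(6.9169·373.2565/281.6716) = 3.0275.

3.0275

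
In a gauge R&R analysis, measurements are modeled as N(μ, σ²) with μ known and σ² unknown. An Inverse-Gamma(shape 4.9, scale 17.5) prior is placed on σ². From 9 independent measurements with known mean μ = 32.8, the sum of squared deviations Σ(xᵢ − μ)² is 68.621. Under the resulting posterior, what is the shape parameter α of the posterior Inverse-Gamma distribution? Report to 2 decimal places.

With known mean μ and an Inverse-Gamma(α, β) prior on σ², the Normal likelihood is conjugate: posterior is Inv-Gamma(α + n/2, β + Σ(xᵢ−μ)²/2).
Posterior: Inv-Gamma(4.9 + 9/2, 17.5 + 68.621/2) = Inv-Gamma(9.40, 51.8105).
Posterior α = 9.40.

9.40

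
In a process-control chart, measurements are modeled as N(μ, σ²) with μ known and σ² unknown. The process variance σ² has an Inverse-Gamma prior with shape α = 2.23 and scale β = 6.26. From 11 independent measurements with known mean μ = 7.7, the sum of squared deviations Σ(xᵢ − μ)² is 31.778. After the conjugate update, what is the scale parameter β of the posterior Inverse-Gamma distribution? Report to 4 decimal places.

22.1490

With known mean μ and an Inverse-Gamma(α, β) prior on σ², the Normal likelihood is conjugate: posterior is Inv-Gamma(α + n/2, β + Σ(xᵢ−μ)²/2).
Posterior: Inv-Gamma(2.23 + 11/2, 6.26 + 31.778/2) = Inv-Gamma(7.73, 22.1490).
Posterior β = 22.1490.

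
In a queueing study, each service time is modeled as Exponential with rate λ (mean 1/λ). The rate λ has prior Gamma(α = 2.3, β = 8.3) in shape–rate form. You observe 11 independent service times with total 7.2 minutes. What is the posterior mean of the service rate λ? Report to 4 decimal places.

With a Gamma(shape α, rate β) prior on the exponential rate λ, the posterior after n observations with total T = Σxᵢ is Gamma(α+n, β+T).
Posterior: Gamma(2.3+11, 8.3+7.2) = Gamma(13.3, 15.5).
Posterior mean of λ = α/β = 13.3/15.5 = 0.8581.

0.8581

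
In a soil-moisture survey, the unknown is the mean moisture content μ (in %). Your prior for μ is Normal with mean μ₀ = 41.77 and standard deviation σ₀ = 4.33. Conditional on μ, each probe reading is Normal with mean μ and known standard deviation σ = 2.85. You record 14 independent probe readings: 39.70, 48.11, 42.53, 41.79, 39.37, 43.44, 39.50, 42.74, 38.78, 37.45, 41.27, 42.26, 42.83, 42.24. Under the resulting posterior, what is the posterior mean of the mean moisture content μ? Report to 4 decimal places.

For Normal data with known variance σ², a Normal(μ₀, σ₀²) prior on μ is conjugate. Posterior precision = 1/σ₀² + n/σ²; posterior mean is the precision-weighted average of μ₀ and x̄.
Σxᵢ = 39.70 + 48.11 + 42.53 + 41.79 + 39.37 + 43.44 + 39.50 + 42.74 + 38.78 + 37.45 + 41.27 + 42.26 + 42.83 + 42.24 = 582.01, so n·x̄ = 582.01.
σ₀² = 4.33² = 18.7489, σ² = 2.85² = 8.1225; σ² + n·σ₀² = 8.1225 + 14·18.7489 = 270.6071.
Posterior mean = (μ₀/σ₀² + n·x̄/σ²)/(1/σ₀² + n/σ²) = (σ²·μ₀ + σ₀²·n·x̄)/(σ² + n·σ₀²) = (8.1225·41.77 + 18.7489·582.01)/270.6071 = 11251.324114/270.6071 = 41.5781.

41.5781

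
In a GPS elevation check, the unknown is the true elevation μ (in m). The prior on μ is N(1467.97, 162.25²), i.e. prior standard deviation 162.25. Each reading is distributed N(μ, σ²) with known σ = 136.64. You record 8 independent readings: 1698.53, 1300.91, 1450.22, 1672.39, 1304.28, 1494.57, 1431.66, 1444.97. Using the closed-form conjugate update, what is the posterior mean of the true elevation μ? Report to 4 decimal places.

For Normal data with known variance σ², a Normal(μ₀, σ₀²) prior on μ is conjugate. Posterior precision = 1/σ₀² + n/σ²; posterior mean is the precision-weighted average of μ₀ and x̄.
Σxᵢ = 1698.53 + 1300.91 + 1450.22 + 1672.39 + 1304.28 + 1494.57 + 1431.66 + 1444.97 = 11797.53, so n·x̄ = 11797.53.
σ₀² = 162.25² = 26325.0625, σ² = 136.64² = 18670.4896; σ² + n·σ₀² = 18670.4896 + 8·26325.0625 = 229270.9896.
Posterior mean = (μ₀/σ₀² + n·x̄/σ²)/(1/σ₀² + n/σ²) = (σ²·μ₀ + σ₀²·n·x̄)/(σ² + n·σ₀²) = (18670.4896·1467.97 + 26325.0625·11797.53)/229270.9896 = 337978433.213737/229270.9896 = 1474.1439.

1474.1439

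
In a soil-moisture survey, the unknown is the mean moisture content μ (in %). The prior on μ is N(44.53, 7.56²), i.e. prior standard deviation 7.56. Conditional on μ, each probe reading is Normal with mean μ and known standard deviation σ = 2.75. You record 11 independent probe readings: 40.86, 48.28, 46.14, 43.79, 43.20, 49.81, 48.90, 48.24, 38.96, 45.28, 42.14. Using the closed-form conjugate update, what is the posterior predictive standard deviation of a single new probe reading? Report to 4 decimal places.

2.8709

For Normal data with known variance σ², a Normal(μ₀, σ₀²) prior on μ is conjugate. Posterior precision = 1/σ₀² + n/σ²; posterior mean is the precision-weighted average of μ₀ and x̄.
σ₀² = 7.56² = 57.1536, σ² = 2.75² = 7.5625; σ² + n·σ₀² = 7.5625 + 11·57.1536 = 636.2521.
Posterior precision = 1/σ₀² + n/σ² = 1/57.1536 + 11/7.5625 = (σ² + n·σ₀²)/(σ₀²σ²) = 636.2521/(57.1536·7.5625); posterior variance σₙ² = σ₀²σ²/(σ² + n·σ₀²) = 57.1536·7.5625/636.2521 = 0.679328.
Predictive variance for one new observation = σₙ² + σ² = 57.1536·7.5625/636.2521 + 7.5625 = σ²·(σ₀² + 636.2521)/636.2521 = 7.5625·693.4057/636.2521 = 8.241828; SD = √(7.5625·693.4057/636.2521) = 2.8709.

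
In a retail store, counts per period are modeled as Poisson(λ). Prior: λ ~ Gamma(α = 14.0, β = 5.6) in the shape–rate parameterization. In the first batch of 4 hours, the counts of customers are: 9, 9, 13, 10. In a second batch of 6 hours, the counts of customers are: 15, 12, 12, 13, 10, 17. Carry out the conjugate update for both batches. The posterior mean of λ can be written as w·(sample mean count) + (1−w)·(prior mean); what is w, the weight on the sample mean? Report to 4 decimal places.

0.6410

With a Gamma(shape α, rate β) prior, the Poisson likelihood is conjugate: the posterior is Gamma(α + ΣXᵢ, β + n).
Total number of hours: n = 4 + 6 = 10.
Posterior mean = (α₀+S)/(β₀+n) = [n/(β₀+n)]·(S/n) + [β₀/(β₀+n)]·(α₀/β₀), so only n and β₀ enter the weight.
Weight on data w = n/(β₀+n) = 10/(5.6+10) = 10/15.6 = 0.6410.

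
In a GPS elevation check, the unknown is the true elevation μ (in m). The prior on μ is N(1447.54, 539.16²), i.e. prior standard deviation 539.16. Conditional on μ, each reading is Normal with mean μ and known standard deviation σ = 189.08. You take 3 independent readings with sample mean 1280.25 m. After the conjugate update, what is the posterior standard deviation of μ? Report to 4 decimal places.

For Normal data with known variance σ², a Normal(μ₀, σ₀²) prior on μ is conjugate. Posterior precision = 1/σ₀² + n/σ²; posterior mean is the precision-weighted average of μ₀ and x̄.
σ₀² = 539.16² = 290693.5056, σ² = 189.08² = 35751.2464; σ² + n·σ₀² = 35751.2464 + 3·290693.5056 = 907831.7632.
Posterior precision = 1/σ₀² + n/σ² = 1/290693.5056 + 3/35751.2464 = (σ² + n·σ₀²)/(σ₀²σ²) = 907831.7632/(290693.5056·35751.2464); posterior variance σₙ² = σ₀²σ²/(σ² + n·σ₀²) = 290693.5056·35751.2464/907831.7632 = 11447.776523.
Posterior SD = √σₙ² = √(290693.5056·35751.2464/907831.7632) = 106.9943.

106.9943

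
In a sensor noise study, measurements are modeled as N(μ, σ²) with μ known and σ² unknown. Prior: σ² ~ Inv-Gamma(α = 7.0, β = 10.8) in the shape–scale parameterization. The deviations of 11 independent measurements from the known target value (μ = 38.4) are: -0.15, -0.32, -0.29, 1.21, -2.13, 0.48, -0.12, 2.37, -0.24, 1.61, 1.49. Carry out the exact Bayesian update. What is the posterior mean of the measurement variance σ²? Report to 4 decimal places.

With known mean μ and an Inverse-Gamma(α, β) prior on σ², the Normal likelihood is conjugate: posterior is Inv-Gamma(α + n/2, β + Σ(xᵢ−μ)²/2).
Σ(xᵢ−μ)² = (-0.15)² + (-0.32)² + (-0.29)² + (1.21)² + (-2.13)² + (0.48)² + (-0.12)² + (2.37)² + (-0.24)² + (1.61)² + (1.49)² = 16.9415.
Posterior: Inv-Gamma(7.0 + 11/2, 10.8 + 16.9415/2) = Inv-Gamma(12.50, 19.27075).
E[σ²|data] = β/(α−1) = 19.27075/11.50 = 1.6757.

1.6757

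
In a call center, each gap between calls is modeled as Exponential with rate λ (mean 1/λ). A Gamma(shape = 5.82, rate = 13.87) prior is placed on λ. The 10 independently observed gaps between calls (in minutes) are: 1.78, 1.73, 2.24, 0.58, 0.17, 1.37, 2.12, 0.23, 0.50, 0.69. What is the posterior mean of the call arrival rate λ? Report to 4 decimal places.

With a Gamma(shape α, rate β) prior on the exponential rate λ, the posterior after n observations with total T = Σxᵢ is Gamma(α+n, β+T).
Sum of observations T = 11.41 minutes; n = 10.
Posterior: Gamma(5.82+10, 13.87+11.41) = Gamma(15.82, 25.28).
Posterior mean of λ = α/β = 15.82/25.28 = 0.6258.

0.6258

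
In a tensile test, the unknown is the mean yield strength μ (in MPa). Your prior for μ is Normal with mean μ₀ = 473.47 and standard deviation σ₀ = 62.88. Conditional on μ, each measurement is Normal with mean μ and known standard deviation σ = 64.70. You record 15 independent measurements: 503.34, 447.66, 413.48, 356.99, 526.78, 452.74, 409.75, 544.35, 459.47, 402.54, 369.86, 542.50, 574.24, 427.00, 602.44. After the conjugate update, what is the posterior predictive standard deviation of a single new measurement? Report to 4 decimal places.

For Normal data with known variance σ², a Normal(μ₀, σ₀²) prior on μ is conjugate. Posterior precision = 1/σ₀² + n/σ²; posterior mean is the precision-weighted average of μ₀ and x̄.
σ₀² = 62.88² = 3953.8944, σ² = 64.70² = 4186.09; σ² + n·σ₀² = 4186.09 + 15·3953.8944 = 63494.506.
Posterior precision = 1/σ₀² + n/σ² = 1/3953.8944 + 15/4186.09 = (σ² + n·σ₀²)/(σ₀²σ²) = 63494.506/(3953.8944·4186.09); posterior variance σₙ² = σ₀²σ²/(σ² + n·σ₀²) = 3953.8944·4186.09/63494.506 = 260.673857.
Predictive variance for one new observation = σₙ² + σ² = 3953.8944·4186.09/63494.506 + 4186.09 = σ²·(σ₀² + 63494.506)/63494.506 = 4186.09·67448.4004/63494.506 = 4446.763857; SD = √(4186.09·67448.4004/63494.506) = 66.6841.

66.6841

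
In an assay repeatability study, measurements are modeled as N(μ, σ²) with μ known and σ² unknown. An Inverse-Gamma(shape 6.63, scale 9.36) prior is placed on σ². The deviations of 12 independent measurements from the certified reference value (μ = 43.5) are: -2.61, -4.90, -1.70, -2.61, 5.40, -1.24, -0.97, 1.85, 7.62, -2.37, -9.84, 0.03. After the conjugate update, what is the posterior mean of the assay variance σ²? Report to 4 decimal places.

10.9550

With known mean μ and an Inverse-Gamma(α, β) prior on σ², the Normal likelihood is conjugate: posterior is Inv-Gamma(α + n/2, β + Σ(xᵢ−μ)²/2).
Σ(xᵢ−μ)² = (-2.61)² + (-4.90)² + (-1.70)² + (-2.61)² + (5.40)² + (-1.24)² + (-0.97)² + (1.85)² + (7.62)² + (-2.37)² + (-9.84)² + (0.03)² = 236.0930.
Posterior: Inv-Gamma(6.63 + 12/2, 9.36 + 236.0930/2) = Inv-Gamma(12.63, 127.40650).
E[σ²|data] = β/(α−1) = 127.40650/11.63 = 10.9550.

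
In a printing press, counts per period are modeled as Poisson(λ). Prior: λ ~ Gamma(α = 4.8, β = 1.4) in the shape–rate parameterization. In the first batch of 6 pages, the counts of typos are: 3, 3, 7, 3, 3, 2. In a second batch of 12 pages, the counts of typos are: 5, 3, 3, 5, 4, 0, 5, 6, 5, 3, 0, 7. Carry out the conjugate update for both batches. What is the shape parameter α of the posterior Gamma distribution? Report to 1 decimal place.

71.8

With a Gamma(shape α, rate β) prior, the Poisson likelihood is conjugate: the posterior is Gamma(α + ΣXᵢ, β + n).
Batch 1: sum of counts S = 21 over n = 6 pages.
After batch 1: Gamma(α+S, β+n) = Gamma(4.8+21, 1.4+6) = Gamma(25.8, 7.4).
Batch 2: sum of counts S = 46 over n = 12 pages.
After batch 2: Gamma(α+S, β+n) = Gamma(25.8+46, 7.4+12) = Gamma(71.8, 19.4).
Posterior α = 71.8.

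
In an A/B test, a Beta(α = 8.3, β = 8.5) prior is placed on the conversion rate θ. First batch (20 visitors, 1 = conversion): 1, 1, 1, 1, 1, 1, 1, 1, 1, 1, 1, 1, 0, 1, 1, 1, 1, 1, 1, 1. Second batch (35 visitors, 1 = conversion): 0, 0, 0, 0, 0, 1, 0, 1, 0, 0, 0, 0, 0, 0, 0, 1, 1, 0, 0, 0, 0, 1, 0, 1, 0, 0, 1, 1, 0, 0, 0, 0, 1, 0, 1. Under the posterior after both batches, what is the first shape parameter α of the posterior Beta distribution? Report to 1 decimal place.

37.3

The Beta prior is conjugate to a Binomial/Bernoulli likelihood; the update adds successes to α and failures to β.
After batch 1: Beta(8.3+19, 8.5+1) = Beta(27.3, 9.5).
After batch 2: Beta(27.3+10, 9.5+25) = Beta(37.3, 34.5).
Posterior α = 37.3.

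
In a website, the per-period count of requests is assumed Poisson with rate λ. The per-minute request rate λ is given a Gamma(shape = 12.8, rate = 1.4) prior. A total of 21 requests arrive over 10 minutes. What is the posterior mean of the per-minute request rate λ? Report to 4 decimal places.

With a Gamma(shape α, rate β) prior, the Poisson likelihood is conjugate: the posterior is Gamma(α + ΣXᵢ, β + n).
Posterior: Gamma(α+S, β+n) = Gamma(12.8+21, 1.4+10) = Gamma(33.8, 11.4).
Posterior mean = α/β = 33.8/11.4 = 2.9649.

2.9649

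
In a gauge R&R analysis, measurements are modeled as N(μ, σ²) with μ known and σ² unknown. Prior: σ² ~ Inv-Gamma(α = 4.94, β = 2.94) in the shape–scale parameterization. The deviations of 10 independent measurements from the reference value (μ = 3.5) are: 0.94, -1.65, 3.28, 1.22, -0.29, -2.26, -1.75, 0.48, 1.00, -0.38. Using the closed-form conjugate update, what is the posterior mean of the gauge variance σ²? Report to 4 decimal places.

With known mean μ and an Inverse-Gamma(α, β) prior on σ², the Normal likelihood is conjugate: posterior is Inv-Gamma(α + n/2, β + Σ(xᵢ−μ)²/2).
Σ(xᵢ−μ)² = (0.94)² + (-1.65)² + (3.28)² + (1.22)² + (-0.29)² + (-2.26)² + (-1.75)² + (0.48)² + (1.00)² + (-0.38)² = 25.4819.
Posterior: Inv-Gamma(4.94 + 10/2, 2.94 + 25.4819/2) = Inv-Gamma(9.94, 15.68095).
E[σ²|data] = β/(α−1) = 15.68095/8.94 = 1.7540.

1.7540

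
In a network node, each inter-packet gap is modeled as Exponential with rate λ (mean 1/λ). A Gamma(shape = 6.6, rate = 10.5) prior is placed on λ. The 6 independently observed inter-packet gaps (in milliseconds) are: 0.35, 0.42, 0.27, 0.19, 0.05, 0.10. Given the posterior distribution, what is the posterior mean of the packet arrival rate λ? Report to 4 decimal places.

1.0606

With a Gamma(shape α, rate β) prior on the exponential rate λ, the posterior after n observations with total T = Σxᵢ is Gamma(α+n, β+T).
Sum of observations T = 1.38 milliseconds; n = 6.
Posterior: Gamma(6.6+6, 10.5+1.38) = Gamma(12.6, 11.88).
Posterior mean of λ = α/β = 12.6/11.88 = 1.0606.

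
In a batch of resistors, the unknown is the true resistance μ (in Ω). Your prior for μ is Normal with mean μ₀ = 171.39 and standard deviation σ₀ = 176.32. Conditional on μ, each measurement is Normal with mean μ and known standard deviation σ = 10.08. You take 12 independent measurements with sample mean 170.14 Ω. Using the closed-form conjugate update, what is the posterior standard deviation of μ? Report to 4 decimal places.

2.9094

For Normal data with known variance σ², a Normal(μ₀, σ₀²) prior on μ is conjugate. Posterior precision = 1/σ₀² + n/σ²; posterior mean is the precision-weighted average of μ₀ and x̄.
σ₀² = 176.32² = 31088.7424, σ² = 10.08² = 101.6064; σ² + n·σ₀² = 101.6064 + 12·31088.7424 = 373166.5152.
Posterior precision = 1/σ₀² + n/σ² = 1/31088.7424 + 12/101.6064 = (σ² + n·σ₀²)/(σ₀²σ²) = 373166.5152/(31088.7424·101.6064); posterior variance σₙ² = σ₀²σ²/(σ² + n·σ₀²) = 31088.7424·101.6064/373166.5152 = 8.464895.
Posterior SD = √σₙ² = √(31088.7424·101.6064/373166.5152) = 2.9094.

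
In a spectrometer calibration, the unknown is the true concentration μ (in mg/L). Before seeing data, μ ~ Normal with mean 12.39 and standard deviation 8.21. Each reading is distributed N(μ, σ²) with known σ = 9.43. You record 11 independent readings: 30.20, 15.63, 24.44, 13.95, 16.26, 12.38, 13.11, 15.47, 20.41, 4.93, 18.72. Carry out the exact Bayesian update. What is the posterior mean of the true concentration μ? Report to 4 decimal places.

For Normal data with known variance σ², a Normal(μ₀, σ₀²) prior on μ is conjugate. Posterior precision = 1/σ₀² + n/σ²; posterior mean is the precision-weighted average of μ₀ and x̄.
Σxᵢ = 30.20 + 15.63 + 24.44 + 13.95 + 16.26 + 12.38 + 13.11 + 15.47 + 20.41 + 4.93 + 18.72 = 185.5, so n·x̄ = 185.5.
σ₀² = 8.21² = 67.4041, σ² = 9.43² = 88.9249; σ² + n·σ₀² = 88.9249 + 11·67.4041 = 830.37.
Posterior mean = (μ₀/σ₀² + n·x̄/σ²)/(1/σ₀² + n/σ²) = (σ²·μ₀ + σ₀²·n·x̄)/(σ² + n·σ₀²) = (88.9249·12.39 + 67.4041·185.5)/830.37 = 13605.240061/830.37 = 16.3846.

16.3846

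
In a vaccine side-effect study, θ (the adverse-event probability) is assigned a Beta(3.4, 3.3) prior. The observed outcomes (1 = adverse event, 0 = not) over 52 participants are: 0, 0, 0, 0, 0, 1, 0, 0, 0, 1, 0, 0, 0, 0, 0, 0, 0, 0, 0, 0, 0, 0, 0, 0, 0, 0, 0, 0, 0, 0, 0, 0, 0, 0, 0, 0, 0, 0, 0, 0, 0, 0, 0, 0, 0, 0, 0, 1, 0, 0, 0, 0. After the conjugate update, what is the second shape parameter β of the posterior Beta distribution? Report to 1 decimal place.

The Beta prior is conjugate to a Binomial/Bernoulli likelihood; the update adds successes to α and failures to β.
Posterior: Beta(α+k, β+n−k) = Beta(3.4+3, 3.3+49) = Beta(6.4, 52.3).
Posterior β = 52.3.

52.3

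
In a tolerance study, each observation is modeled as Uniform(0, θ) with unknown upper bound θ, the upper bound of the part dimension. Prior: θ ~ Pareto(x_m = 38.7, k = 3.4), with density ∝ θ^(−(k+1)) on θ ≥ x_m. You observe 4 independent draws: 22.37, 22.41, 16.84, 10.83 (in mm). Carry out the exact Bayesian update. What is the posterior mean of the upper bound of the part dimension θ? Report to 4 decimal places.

44.7469

A Pareto(scale x_m, shape k) prior on the upper bound θ of Uniform(0, θ) is conjugate: posterior is Pareto(max(x_m, max xᵢ), k + n).
Sample maximum = 22.41; prior scale x_m = 38.7 → posterior scale = max = 38.70.
Posterior shape = 3.4 + 4 = 7.4.
E[θ|data] = k·x_m/(k−1) = 7.4·38.70/6.4 = 44.7469.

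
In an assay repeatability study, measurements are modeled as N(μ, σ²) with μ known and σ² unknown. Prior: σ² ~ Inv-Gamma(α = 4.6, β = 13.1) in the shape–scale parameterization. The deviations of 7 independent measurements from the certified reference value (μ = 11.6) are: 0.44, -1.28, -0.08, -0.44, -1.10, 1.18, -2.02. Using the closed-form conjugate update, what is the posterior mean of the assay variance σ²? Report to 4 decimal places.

2.4588

With known mean μ and an Inverse-Gamma(α, β) prior on σ², the Normal likelihood is conjugate: posterior is Inv-Gamma(α + n/2, β + Σ(xᵢ−μ)²/2).
Σ(xᵢ−μ)² = (0.44)² + (-1.28)² + (-0.08)² + (-0.44)² + (-1.10)² + (1.18)² + (-2.02)² = 8.7148.
Posterior: Inv-Gamma(4.6 + 7/2, 13.1 + 8.7148/2) = Inv-Gamma(8.10, 17.45740).
E[σ²|data] = β/(α−1) = 17.45740/7.10 = 2.4588.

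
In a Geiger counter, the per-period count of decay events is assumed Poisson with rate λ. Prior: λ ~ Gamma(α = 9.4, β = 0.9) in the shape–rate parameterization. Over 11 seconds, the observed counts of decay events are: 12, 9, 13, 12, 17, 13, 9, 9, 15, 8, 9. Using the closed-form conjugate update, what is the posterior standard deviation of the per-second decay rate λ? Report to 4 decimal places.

With a Gamma(shape α, rate β) prior, the Poisson likelihood is conjugate: the posterior is Gamma(α + ΣXᵢ, β + n).
Sum of counts S = 126 over n = 11 seconds.
Posterior: Gamma(α+S, β+n) = Gamma(9.4+126, 0.9+11) = Gamma(135.4, 11.9).
SD = √α/β = √135.4/11.9 = 0.9778.

0.9778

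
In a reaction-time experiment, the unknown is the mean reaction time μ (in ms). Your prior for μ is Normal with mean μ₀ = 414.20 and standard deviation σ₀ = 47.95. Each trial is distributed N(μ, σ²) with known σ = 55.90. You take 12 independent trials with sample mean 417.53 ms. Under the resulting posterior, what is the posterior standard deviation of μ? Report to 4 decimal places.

15.2941

For Normal data with known variance σ², a Normal(μ₀, σ₀²) prior on μ is conjugate. Posterior precision = 1/σ₀² + n/σ²; posterior mean is the precision-weighted average of μ₀ and x̄.
σ₀² = 47.95² = 2299.2025, σ² = 55.90² = 3124.81; σ² + n·σ₀² = 3124.81 + 12·2299.2025 = 30715.24.
Posterior precision = 1/σ₀² + n/σ² = 1/2299.2025 + 12/3124.81 = (σ² + n·σ₀²)/(σ₀²σ²) = 30715.24/(2299.2025·3124.81); posterior variance σₙ² = σ₀²σ²/(σ² + n·σ₀²) = 2299.2025·3124.81/30715.24 = 233.908996.
Posterior SD = √σₙ² = √(2299.2025·3124.81/30715.24) = 15.2941.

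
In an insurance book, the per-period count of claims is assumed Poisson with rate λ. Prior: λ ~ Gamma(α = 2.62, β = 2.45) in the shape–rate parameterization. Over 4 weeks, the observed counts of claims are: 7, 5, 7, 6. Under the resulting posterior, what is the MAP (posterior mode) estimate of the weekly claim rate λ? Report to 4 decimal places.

4.1271

With a Gamma(shape α, rate β) prior, the Poisson likelihood is conjugate: the posterior is Gamma(α + ΣXᵢ, β + n).
Sum of counts S = 25 over n = 4 weeks.
Posterior: Gamma(α+S, β+n) = Gamma(2.62+25, 2.45+4) = Gamma(27.62, 6.45).
Mode of Gamma(α,β) for α≥1 is (α−1)/β = 26.62/6.45 = 4.1271.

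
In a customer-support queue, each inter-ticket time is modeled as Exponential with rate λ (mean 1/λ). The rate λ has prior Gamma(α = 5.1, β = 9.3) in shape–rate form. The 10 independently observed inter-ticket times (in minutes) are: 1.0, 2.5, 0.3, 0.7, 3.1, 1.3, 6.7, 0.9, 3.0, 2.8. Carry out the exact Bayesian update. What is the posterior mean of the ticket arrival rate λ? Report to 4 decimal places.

With a Gamma(shape α, rate β) prior on the exponential rate λ, the posterior after n observations with total T = Σxᵢ is Gamma(α+n, β+T).
Sum of observations T = 22.3 minutes; n = 10.
Posterior: Gamma(5.1+10, 9.3+22.3) = Gamma(15.1, 31.6).
Posterior mean of λ = α/β = 15.1/31.6 = 0.4778.

0.4778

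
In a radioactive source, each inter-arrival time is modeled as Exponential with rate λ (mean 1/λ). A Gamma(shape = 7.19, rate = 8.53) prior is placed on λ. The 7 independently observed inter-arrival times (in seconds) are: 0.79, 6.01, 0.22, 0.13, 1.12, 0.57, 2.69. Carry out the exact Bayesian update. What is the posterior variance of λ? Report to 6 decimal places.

With a Gamma(shape α, rate β) prior on the exponential rate λ, the posterior after n observations with total T = Σxᵢ is Gamma(α+n, β+T).
Sum of observations T = 11.53 seconds; n = 7.
Posterior: Gamma(7.19+7, 8.53+11.53) = Gamma(14.19, 20.06).
Var = α/β² = 0.035263.

0.035263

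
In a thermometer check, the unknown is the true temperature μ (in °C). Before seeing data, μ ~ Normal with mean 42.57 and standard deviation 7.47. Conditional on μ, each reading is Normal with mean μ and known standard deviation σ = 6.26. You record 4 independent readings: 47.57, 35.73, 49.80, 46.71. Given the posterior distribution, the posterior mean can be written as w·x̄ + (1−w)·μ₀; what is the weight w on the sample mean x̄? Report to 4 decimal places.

0.8507

For Normal data with known variance σ², a Normal(μ₀, σ₀²) prior on μ is conjugate. Posterior precision = 1/σ₀² + n/σ²; posterior mean is the precision-weighted average of μ₀ and x̄.
σ₀² = 7.47² = 55.8009, σ² = 6.26² = 39.1876. Prior precision 1/σ₀² = 1/55.8009; data precision n/σ² = 4/39.1876.
w = (n/σ²)/(1/σ₀² + n/σ²) = n·σ₀²/(σ² + n·σ₀²) = 4·55.8009/(39.1876 + 4·55.8009) = 223.2036/262.3912 = 0.8507.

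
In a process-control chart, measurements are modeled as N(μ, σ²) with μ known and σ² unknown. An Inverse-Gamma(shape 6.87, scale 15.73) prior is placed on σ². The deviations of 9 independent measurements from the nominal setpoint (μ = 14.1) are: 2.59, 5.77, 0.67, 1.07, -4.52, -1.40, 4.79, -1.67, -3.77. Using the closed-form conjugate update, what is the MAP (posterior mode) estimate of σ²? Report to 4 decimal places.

5.4726

With known mean μ and an Inverse-Gamma(α, β) prior on σ², the Normal likelihood is conjugate: posterior is Inv-Gamma(α + n/2, β + Σ(xᵢ−μ)²/2).
Σ(xᵢ−μ)² = (2.59)² + (5.77)² + (0.67)² + (1.07)² + (-4.52)² + (-1.40)² + (4.79)² + (-1.67)² + (-3.77)² = 103.9311.
Posterior: Inv-Gamma(6.87 + 9/2, 15.73 + 103.9311/2) = Inv-Gamma(11.37, 67.69555).
Mode = β/(α+1) = 67.69555/12.37 = 5.4726.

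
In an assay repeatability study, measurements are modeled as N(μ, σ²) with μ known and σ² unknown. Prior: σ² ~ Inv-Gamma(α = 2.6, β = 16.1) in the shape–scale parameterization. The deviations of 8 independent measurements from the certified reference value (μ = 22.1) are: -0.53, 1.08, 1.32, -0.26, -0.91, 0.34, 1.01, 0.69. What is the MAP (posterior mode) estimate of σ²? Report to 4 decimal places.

With known mean μ and an Inverse-Gamma(α, β) prior on σ², the Normal likelihood is conjugate: posterior is Inv-Gamma(α + n/2, β + Σ(xᵢ−μ)²/2).
Σ(xᵢ−μ)² = (-0.53)² + (1.08)² + (1.32)² + (-0.26)² + (-0.91)² + (0.34)² + (1.01)² + (0.69)² = 5.6972.
Posterior: Inv-Gamma(2.6 + 8/2, 16.1 + 5.6972/2) = Inv-Gamma(6.60, 18.94860).
Mode = β/(α+1) = 18.94860/7.60 = 2.4932.

2.4932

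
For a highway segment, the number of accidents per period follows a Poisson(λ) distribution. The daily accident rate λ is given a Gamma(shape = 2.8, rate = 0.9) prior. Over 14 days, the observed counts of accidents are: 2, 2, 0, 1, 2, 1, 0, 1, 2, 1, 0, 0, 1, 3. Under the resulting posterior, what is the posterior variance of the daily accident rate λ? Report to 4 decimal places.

0.0847

With a Gamma(shape α, rate β) prior, the Poisson likelihood is conjugate: the posterior is Gamma(α + ΣXᵢ, β + n).
Sum of counts S = 16 over n = 14 days.
Posterior: Gamma(α+S, β+n) = Gamma(2.8+16, 0.9+14) = Gamma(18.8, 14.9).
Var = α/β² = 18.8/14.9² = 0.0847.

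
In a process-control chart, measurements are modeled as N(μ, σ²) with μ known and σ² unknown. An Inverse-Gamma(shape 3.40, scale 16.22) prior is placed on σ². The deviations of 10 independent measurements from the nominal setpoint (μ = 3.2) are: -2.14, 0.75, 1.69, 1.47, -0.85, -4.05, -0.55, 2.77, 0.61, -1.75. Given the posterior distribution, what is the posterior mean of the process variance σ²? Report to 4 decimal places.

4.8064

With known mean μ and an Inverse-Gamma(α, β) prior on σ², the Normal likelihood is conjugate: posterior is Inv-Gamma(α + n/2, β + Σ(xᵢ−μ)²/2).
Σ(xᵢ−μ)² = (-2.14)² + (0.75)² + (1.69)² + (1.47)² + (-0.85)² + (-4.05)² + (-0.55)² + (2.77)² + (0.61)² + (-1.75)² = 38.6941.
Posterior: Inv-Gamma(3.40 + 10/2, 16.22 + 38.6941/2) = Inv-Gamma(8.40, 35.56705).
E[σ²|data] = β/(α−1) = 35.56705/7.40 = 4.8064.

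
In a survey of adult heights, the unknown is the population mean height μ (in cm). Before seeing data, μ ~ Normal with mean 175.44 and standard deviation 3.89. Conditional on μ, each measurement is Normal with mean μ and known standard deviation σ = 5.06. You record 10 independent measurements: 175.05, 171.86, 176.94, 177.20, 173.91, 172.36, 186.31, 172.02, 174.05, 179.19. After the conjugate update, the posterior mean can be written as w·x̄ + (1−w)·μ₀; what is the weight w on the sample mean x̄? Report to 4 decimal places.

For Normal data with known variance σ², a Normal(μ₀, σ₀²) prior on μ is conjugate. Posterior precision = 1/σ₀² + n/σ²; posterior mean is the precision-weighted average of μ₀ and x̄.
σ₀² = 3.89² = 15.1321, σ² = 5.06² = 25.6036. Prior precision 1/σ₀² = 1/15.1321; data precision n/σ² = 10/25.6036.
w = (n/σ²)/(1/σ₀² + n/σ²) = n·σ₀²/(σ² + n·σ₀²) = 10·15.1321/(25.6036 + 10·15.1321) = 151.321/176.9246 = 0.8553.

0.8553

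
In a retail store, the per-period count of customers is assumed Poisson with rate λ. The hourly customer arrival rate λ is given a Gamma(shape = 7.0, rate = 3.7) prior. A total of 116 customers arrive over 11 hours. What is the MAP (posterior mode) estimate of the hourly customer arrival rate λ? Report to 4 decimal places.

With a Gamma(shape α, rate β) prior, the Poisson likelihood is conjugate: the posterior is Gamma(α + ΣXᵢ, β + n).
Posterior: Gamma(α+S, β+n) = Gamma(7.0+116, 3.7+11) = Gamma(123.0, 14.7).
Mode of Gamma(α,β) for α≥1 is (α−1)/β = 122.0/14.7 = 8.2993.

8.2993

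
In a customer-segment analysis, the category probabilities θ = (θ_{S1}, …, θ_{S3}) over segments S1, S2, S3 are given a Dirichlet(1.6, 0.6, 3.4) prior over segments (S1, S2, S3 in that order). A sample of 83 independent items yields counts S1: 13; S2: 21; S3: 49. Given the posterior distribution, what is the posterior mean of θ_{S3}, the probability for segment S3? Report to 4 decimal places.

The Dirichlet prior is conjugate to the Multinomial likelihood: each posterior αⱼ = prior αⱼ + observed count nⱼ.
Posterior concentration: (14.6, 21.6, 52.4), total = 88.6.
E[θ_{S3}|data] = α_{S3}/Σα = 52.4/88.6 = 0.5914.

0.5914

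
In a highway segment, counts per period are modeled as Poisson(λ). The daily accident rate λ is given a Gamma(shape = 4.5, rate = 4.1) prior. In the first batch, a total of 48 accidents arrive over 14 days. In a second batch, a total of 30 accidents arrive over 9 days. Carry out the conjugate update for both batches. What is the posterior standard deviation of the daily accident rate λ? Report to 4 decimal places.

0.3352

With a Gamma(shape α, rate β) prior, the Poisson likelihood is conjugate: the posterior is Gamma(α + ΣXᵢ, β + n).
After batch 1: Gamma(α+S, β+n) = Gamma(4.5+48, 4.1+14) = Gamma(52.5, 18.1).
After batch 2: Gamma(α+S, β+n) = Gamma(52.5+30, 18.1+9) = Gamma(82.5, 27.1).
SD = √α/β = √82.5/27.1 = 0.3352.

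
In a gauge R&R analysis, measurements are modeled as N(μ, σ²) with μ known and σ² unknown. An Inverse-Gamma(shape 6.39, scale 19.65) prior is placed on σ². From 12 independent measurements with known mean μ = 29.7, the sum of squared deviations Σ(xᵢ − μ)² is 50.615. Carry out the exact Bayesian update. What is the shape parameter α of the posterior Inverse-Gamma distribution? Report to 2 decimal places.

12.39

With known mean μ and an Inverse-Gamma(α, β) prior on σ², the Normal likelihood is conjugate: posterior is Inv-Gamma(α + n/2, β + Σ(xᵢ−μ)²/2).
Posterior: Inv-Gamma(6.39 + 12/2, 19.65 + 50.615/2) = Inv-Gamma(12.39, 44.9575).
Posterior α = 12.39.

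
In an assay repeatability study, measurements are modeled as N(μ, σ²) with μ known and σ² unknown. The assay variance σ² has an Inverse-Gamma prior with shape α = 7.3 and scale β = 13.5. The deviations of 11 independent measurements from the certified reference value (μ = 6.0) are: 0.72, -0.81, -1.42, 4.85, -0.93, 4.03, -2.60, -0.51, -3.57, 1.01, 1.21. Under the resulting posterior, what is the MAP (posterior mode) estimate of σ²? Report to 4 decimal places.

3.3720

With known mean μ and an Inverse-Gamma(α, β) prior on σ², the Normal likelihood is conjugate: posterior is Inv-Gamma(α + n/2, β + Σ(xᵢ−μ)²/2).
Σ(xᵢ−μ)² = (0.72)² + (-0.81)² + (-1.42)² + (4.85)² + (-0.93)² + (4.03)² + (-2.60)² + (-0.51)² + (-3.57)² + (1.01)² + (1.21)² = 66.0684.
Posterior: Inv-Gamma(7.3 + 11/2, 13.5 + 66.0684/2) = Inv-Gamma(12.80, 46.53420).
Mode = β/(α+1) = 46.53420/13.80 = 3.3720.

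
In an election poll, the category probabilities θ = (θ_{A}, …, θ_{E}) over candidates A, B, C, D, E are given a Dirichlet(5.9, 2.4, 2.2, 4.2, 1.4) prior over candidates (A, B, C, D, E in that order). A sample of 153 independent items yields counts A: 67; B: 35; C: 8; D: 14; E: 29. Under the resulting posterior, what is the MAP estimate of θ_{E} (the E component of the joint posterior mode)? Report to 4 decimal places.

The Dirichlet prior is conjugate to the Multinomial likelihood: each posterior αⱼ = prior αⱼ + observed count nⱼ.
Posterior concentration: (72.9, 37.4, 10.2, 18.2, 30.4), total = 169.1.
Joint mode component: (α_{E}−1)/(Σα−K) = 29.4/164.1 = 0.1792.

0.1792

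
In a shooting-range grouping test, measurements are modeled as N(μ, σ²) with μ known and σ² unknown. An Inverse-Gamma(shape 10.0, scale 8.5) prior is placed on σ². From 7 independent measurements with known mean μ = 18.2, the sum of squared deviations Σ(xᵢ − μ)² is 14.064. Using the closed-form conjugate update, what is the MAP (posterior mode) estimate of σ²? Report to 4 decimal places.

With known mean μ and an Inverse-Gamma(α, β) prior on σ², the Normal likelihood is conjugate: posterior is Inv-Gamma(α + n/2, β + Σ(xᵢ−μ)²/2).
Posterior: Inv-Gamma(10.0 + 7/2, 8.5 + 14.064/2) = Inv-Gamma(13.50, 15.5320).
Mode = β/(α+1) = 15.5320/14.50 = 1.0712.

1.0712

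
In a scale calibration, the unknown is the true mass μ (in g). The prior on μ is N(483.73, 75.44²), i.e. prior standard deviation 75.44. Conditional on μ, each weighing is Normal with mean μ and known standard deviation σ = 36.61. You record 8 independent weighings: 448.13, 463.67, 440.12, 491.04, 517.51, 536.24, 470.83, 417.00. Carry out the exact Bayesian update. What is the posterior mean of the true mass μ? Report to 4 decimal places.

For Normal data with known variance σ², a Normal(μ₀, σ₀²) prior on μ is conjugate. Posterior precision = 1/σ₀² + n/σ²; posterior mean is the precision-weighted average of μ₀ and x̄.
Σxᵢ = 448.13 + 463.67 + 440.12 + 491.04 + 517.51 + 536.24 + 470.83 + 417.00 = 3784.54, so n·x̄ = 3784.54.
σ₀² = 75.44² = 5691.1936, σ² = 36.61² = 1340.2921; σ² + n·σ₀² = 1340.2921 + 8·5691.1936 = 46869.8409.
Posterior mean = (μ₀/σ₀² + n·x̄/σ²)/(1/σ₀² + n/σ²) = (σ²·μ₀ + σ₀²·n·x̄)/(σ² + n·σ₀²) = (1340.2921·483.73 + 5691.1936·3784.54)/46869.8409 = 22186889.324477/46869.8409 = 473.3724.

473.3724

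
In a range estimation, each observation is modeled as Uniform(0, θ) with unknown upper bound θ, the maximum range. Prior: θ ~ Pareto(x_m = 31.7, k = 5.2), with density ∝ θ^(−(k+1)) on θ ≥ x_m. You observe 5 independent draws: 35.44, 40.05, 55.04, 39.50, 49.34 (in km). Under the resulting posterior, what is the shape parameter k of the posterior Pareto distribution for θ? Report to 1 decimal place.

10.2

A Pareto(scale x_m, shape k) prior on the upper bound θ of Uniform(0, θ) is conjugate: posterior is Pareto(max(x_m, max xᵢ), k + n).
Sample maximum = 55.04; prior scale x_m = 31.7 → posterior scale = max = 55.04.
Posterior shape = 5.2 + 5 = 10.2.
Posterior shape k = 10.2.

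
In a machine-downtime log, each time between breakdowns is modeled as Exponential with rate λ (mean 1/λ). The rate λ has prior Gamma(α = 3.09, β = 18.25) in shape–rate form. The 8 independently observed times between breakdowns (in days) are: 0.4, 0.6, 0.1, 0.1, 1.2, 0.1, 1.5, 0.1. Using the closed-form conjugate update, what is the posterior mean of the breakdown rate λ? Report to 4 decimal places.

With a Gamma(shape α, rate β) prior on the exponential rate λ, the posterior after n observations with total T = Σxᵢ is Gamma(α+n, β+T).
Sum of observations T = 4.1 days; n = 8.
Posterior: Gamma(3.09+8, 18.25+4.1) = Gamma(11.09, 22.35).
Posterior mean of λ = α/β = 11.09/22.35 = 0.4962.

0.4962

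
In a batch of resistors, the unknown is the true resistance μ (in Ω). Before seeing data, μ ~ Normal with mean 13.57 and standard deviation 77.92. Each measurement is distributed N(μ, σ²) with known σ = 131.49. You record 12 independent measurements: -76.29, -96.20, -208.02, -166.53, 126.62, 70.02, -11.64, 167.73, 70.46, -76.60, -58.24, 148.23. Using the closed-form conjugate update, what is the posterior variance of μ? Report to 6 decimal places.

For Normal data with known variance σ², a Normal(μ₀, σ₀²) prior on μ is conjugate. Posterior precision = 1/σ₀² + n/σ²; posterior mean is the precision-weighted average of μ₀ and x̄.
σ₀² = 77.92² = 6071.5264, σ² = 131.49² = 17289.6201; σ² + n·σ₀² = 17289.6201 + 12·6071.5264 = 90147.9369.
Posterior precision = 1/σ₀² + n/σ² = 1/6071.5264 + 12/17289.6201 = (σ² + n·σ₀²)/(σ₀²σ²) = 90147.9369/(6071.5264·17289.6201); posterior variance σₙ² = σ₀²σ²/(σ² + n·σ₀²) = 6071.5264·17289.6201/90147.9369 = 1164.467968.

1164.467968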